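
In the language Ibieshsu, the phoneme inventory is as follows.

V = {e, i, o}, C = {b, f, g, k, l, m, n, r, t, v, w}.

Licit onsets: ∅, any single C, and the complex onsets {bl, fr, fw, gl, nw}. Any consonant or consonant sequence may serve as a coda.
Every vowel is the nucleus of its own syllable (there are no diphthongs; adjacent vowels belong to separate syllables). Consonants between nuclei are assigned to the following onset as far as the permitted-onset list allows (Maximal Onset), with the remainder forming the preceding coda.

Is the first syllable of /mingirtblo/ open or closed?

Vowels present: i, i, o; each is a nucleus, giving 3 syllables.
V1 /i/ – V2 /i/: cluster /ng/ — the longest permitted-onset suffix is /g/; onset = /g/, preceding coda = /n/.
V2 /i/ – V3 /o/: /rtbl/ — longest licit onset from the right is /bl/, leaving /rt/ as coda.
Syllabification: min.girt.blo.
Syllable 1 is /min/ with coda /n/, so it is closed.

closed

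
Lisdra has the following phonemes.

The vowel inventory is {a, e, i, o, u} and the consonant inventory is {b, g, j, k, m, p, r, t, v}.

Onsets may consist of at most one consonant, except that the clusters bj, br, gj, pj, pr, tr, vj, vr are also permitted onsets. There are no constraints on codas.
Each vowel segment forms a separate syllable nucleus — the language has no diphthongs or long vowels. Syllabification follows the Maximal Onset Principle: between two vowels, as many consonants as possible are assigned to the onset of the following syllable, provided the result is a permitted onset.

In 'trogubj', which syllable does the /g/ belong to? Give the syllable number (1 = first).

Nuclei (vowels): o, u → 2 syllables.
σ1/σ2 boundary: just /g/ — single C goes to the following onset.
Putting it together: tro.gubj.
The /g/ is in the onset of syllable 2 (/gubj/).

2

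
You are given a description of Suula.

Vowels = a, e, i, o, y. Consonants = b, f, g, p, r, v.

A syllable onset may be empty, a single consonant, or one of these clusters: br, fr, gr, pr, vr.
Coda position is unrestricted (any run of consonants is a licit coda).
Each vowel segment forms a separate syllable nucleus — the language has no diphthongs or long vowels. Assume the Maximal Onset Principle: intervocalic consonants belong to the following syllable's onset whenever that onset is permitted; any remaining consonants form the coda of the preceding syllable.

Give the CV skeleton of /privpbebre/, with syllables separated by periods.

Vowels present: i, e, e; each is a nucleus, giving 3 syllables.
σ1/σ2 boundary: cluster /vpb/ — the longest permitted-onset suffix is /b/; onset = /b/, preceding coda = /vp/.
σ2/σ3 boundary: /br/ is a licit onset in full, so it all attaches to the next syllable.
So the parse is privp.be.bre.
Mapping each syllable to C/V: /privp/ → CCVCC, /be/ → CV, /bre/ → CCV.

CCVCC.CV.CCV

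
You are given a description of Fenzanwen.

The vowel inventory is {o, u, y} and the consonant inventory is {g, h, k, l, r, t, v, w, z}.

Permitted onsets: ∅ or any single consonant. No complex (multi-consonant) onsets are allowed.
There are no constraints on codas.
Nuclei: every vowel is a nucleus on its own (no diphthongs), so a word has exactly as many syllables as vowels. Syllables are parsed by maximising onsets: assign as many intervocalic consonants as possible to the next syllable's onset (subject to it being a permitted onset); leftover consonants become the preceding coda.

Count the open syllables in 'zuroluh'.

Vowels present: u, o, u; each is a nucleus, giving 3 syllables.
V1 /u/ – V2 /o/: /r/ is a single consonant, so it becomes the next onset.
V2 /o/ – V3 /u/: /l/ → onset of the next syllable (single consonants are always licit onsets).
Putting it together: zu.ro.luh.
Classifying each syllable: /zu/ (open), /ro/ (open), /luh/ (closed).
Open syllables: 2.

2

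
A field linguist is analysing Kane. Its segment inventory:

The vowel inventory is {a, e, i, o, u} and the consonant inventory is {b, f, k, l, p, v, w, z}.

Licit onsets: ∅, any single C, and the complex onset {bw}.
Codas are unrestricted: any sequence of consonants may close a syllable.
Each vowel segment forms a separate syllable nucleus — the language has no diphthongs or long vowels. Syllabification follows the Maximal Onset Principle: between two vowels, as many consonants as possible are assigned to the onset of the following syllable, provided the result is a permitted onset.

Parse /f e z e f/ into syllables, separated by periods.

The vowels are e, e — 2 nuclei, so 2 syllables.
σ1/σ2 boundary: /z/ → onset of the next syllable (single consonants are always licit onsets).

fe.zef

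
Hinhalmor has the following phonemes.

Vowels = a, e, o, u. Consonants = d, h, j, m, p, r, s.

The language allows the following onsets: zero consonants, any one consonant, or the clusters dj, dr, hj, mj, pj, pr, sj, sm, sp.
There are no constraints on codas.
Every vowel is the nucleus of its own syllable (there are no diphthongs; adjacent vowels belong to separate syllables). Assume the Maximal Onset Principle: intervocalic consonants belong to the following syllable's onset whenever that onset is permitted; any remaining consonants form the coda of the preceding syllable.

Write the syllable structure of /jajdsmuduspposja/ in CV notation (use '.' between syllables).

CVCC.CCV.CVCC.CV.CCV

Vowels present: a, u, u, o, a; each is a nucleus, giving 5 syllables.
Between /a/ (V1) and /u/ (V2): /jdsm/ splits as /jd/ + /sm/ (/sm/ is the longest suffix that is a licit onset).
Between /u/ (V2) and /u/ (V3): /d/ is a single consonant, so it becomes the next onset.
Between /u/ (V3) and /o/ (V4): /spp/ — longest licit onset from the right is /p/, leaving /sp/ as coda.
Between /o/ (V4) and /a/ (V5): /sj/ — entire cluster is a permitted onset → onset /sj/, coda ∅.
Putting it together: jajd.smu.dusp.po.sja.
Mapping each syllable to C/V: /jajd/ → CVCC, /smu/ → CCV, /dusp/ → CVCC, /po/ → CV, /sja/ → CCV.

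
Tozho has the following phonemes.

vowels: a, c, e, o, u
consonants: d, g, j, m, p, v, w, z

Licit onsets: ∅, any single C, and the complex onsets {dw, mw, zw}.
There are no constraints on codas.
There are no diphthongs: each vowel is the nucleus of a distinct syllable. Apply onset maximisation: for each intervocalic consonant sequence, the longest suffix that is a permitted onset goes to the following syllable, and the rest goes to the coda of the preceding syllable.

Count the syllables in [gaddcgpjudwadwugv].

Vowels present: a, c, u, a, u; each is a nucleus, giving 5 syllables.

5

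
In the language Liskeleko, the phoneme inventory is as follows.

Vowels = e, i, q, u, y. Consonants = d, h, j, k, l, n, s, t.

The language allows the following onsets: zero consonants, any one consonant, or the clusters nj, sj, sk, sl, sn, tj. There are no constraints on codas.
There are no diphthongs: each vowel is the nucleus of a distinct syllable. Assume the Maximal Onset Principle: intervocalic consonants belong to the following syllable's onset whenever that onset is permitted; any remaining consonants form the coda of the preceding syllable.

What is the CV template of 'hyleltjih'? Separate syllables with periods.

CV.CVC.CCVC

Vowels present: y, e, i; each is a nucleus, giving 3 syllables.
/y…e/ gap (V1→V2): /l/ → onset of the next syllable (single consonants are always licit onsets).
/e…i/ gap (V2→V3): /ltj/; trying suffixes from longest down, /tj/ is the first permitted one, so coda /l/ | onset /tj/.
Syllabification: hy.lel.tjih.
Mapping each syllable to C/V: /hy/ → CV, /lel/ → CVC, /tjih/ → CCVC.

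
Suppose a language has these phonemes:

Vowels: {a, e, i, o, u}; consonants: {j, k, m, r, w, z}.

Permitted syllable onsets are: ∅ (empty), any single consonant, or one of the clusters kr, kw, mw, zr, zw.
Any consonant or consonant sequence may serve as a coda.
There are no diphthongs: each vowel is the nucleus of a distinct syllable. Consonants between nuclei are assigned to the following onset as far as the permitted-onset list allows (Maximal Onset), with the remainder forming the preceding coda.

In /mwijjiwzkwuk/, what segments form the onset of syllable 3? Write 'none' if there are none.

kw

The vowels are i, i, u — 3 nuclei, so 3 syllables.
V1 /i/ – V2 /i/: cluster /jj/ — the longest permitted-onset suffix is /j/; onset = /j/, preceding coda = /j/.
V2 /i/ – V3 /u/: /wzkw/ splits as /wz/ + /kw/ (/kw/ is the longest suffix that is a licit onset).
Result: mwij.jiwz.kwuk.
Syllable 3 is /kwuk/: onset /kw/, nucleus /u/, coda /k/.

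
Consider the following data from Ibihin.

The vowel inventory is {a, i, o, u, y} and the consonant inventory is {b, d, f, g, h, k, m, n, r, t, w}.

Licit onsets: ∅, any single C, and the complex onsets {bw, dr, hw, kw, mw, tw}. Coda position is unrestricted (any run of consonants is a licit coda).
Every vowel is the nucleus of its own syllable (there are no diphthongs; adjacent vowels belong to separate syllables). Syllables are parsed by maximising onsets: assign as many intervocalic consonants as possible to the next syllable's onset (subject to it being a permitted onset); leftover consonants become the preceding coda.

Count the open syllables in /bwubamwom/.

Vowels present: u, a, o; each is a nucleus, giving 3 syllables.
/u…a/ gap (V1→V2): just /b/ — single C goes to the following onset.
/a…o/ gap (V2→V3): cluster /mw/ — /mw/ is itself a permitted onset, so the whole cluster goes right; preceding coda = ∅.
Result: bwu.ba.mwom.
Classifying each syllable: /bwu/ (open), /ba/ (open), /mwom/ (closed).
Open syllables: 2.

2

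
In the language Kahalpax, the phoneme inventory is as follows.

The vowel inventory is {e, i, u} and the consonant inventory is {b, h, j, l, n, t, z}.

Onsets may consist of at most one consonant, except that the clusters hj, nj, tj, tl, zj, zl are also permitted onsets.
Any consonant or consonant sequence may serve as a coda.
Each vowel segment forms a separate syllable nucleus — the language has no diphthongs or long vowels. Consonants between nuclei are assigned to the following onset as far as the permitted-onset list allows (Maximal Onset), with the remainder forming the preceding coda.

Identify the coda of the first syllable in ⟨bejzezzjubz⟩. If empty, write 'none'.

Vowels present: e, e, u; each is a nucleus, giving 3 syllables.
σ1/σ2 boundary: /jz/ — longest licit onset from the right is /z/, leaving /j/ as coda.
σ2/σ3 boundary: /zzj/; trying suffixes from longest down, /zj/ is the first permitted one, so coda /z/ | onset /zj/.
Syllabification: bej.zez.zjubz.
Syllable 1 is /bej/: onset /b/, nucleus /e/, coda /j/.

j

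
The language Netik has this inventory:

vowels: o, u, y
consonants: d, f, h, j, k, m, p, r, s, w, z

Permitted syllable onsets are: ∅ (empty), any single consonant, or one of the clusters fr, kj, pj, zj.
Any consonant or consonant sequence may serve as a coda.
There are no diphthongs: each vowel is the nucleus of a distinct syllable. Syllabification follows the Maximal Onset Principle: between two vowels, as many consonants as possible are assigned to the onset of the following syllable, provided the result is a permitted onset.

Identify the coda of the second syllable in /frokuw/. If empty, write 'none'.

w

Vowels present: o, u; each is a nucleus, giving 2 syllables.
σ1/σ2 boundary: /k/ → onset of the next syllable (single consonants are always licit onsets).
Putting it together: fro.kuw.
Syllable 2 is /kuw/: onset /k/, nucleus /u/, coda /w/.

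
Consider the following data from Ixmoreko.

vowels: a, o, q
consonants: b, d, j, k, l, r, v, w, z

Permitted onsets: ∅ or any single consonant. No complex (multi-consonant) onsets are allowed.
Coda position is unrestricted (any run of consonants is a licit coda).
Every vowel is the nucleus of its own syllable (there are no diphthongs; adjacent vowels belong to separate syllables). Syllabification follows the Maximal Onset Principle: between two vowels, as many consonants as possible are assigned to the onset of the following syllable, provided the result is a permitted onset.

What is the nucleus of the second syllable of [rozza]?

a

The vowels are o, a — 2 nuclei, so 2 syllables.
The second nucleus (vowel 2 from the left) is /a/.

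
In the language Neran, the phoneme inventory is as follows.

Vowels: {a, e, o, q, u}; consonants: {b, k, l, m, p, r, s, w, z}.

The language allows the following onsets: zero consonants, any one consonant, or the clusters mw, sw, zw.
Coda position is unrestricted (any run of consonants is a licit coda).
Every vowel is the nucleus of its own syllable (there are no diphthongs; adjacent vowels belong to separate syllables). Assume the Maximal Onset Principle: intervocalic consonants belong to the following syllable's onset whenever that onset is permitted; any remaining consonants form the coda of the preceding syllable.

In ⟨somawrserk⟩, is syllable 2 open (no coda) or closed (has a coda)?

closed

Nuclei (vowels): o, a, e → 3 syllables.
σ1/σ2 boundary: /m/ → onset of the next syllable (single consonants are always licit onsets).
σ2/σ3 boundary: /wrs/ splits as /wr/ + /s/ (/s/ is the longest suffix that is a licit onset).
Putting it together: so.mawr.serk.
Syllable 2 is /mawr/ with coda /wr/, so it is closed.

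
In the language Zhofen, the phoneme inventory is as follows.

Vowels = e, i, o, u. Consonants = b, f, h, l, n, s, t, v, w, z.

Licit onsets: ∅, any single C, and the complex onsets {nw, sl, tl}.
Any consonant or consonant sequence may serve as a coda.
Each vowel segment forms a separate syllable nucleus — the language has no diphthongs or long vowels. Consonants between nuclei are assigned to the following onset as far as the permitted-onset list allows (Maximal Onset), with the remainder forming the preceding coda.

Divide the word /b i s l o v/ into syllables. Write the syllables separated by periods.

bi.slov

Vowels present: i, o; each is a nucleus, giving 2 syllables.
σ1/σ2 boundary: /sl/ is a licit onset in full, so it all attaches to the next syllable.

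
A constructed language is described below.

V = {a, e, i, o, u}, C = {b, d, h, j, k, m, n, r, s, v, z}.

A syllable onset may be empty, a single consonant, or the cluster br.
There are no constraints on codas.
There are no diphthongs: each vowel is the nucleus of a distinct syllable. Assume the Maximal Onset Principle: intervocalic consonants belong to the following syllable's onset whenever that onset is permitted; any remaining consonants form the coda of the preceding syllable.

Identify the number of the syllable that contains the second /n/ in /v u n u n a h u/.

3

Vowels present: u, u, a, u; each is a nucleus, giving 4 syllables.
Between /u/ (V1) and /u/ (V2): /n/ → onset of the next syllable (single consonants are always licit onsets).
Between /u/ (V2) and /a/ (V3): /n/ is a single consonant, so it becomes the next onset.
Between /a/ (V3) and /u/ (V4): /h/ is a single consonant, so it becomes the next onset.
So the parse is vu.nu.na.hu.
The second /n/ is in the onset of syllable 3 (/na/).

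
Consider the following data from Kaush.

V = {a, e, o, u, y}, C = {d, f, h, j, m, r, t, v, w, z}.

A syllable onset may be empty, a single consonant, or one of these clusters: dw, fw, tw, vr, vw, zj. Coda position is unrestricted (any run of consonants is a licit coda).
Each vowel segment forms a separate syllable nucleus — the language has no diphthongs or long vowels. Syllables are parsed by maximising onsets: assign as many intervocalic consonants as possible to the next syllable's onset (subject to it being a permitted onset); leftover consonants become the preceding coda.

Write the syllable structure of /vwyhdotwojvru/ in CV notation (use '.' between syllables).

Vowels present: y, o, o, u; each is a nucleus, giving 4 syllables.
V1 /y/ – V2 /o/: /hd/; trying suffixes from longest down, /d/ is the first permitted one, so coda /h/ | onset /d/.
V2 /o/ – V3 /o/: /tw/ is a licit onset in full, so it all attaches to the next syllable.
V3 /o/ – V4 /u/: /jvr/; trying suffixes from longest down, /vr/ is the first permitted one, so coda /j/ | onset /vr/.
So the parse is vwyh.do.twoj.vru.
Mapping each syllable to C/V: /vwyh/ → CCVC, /do/ → CV, /twoj/ → CCVC, /vru/ → CCV.

CCVC.CV.CCVC.CCV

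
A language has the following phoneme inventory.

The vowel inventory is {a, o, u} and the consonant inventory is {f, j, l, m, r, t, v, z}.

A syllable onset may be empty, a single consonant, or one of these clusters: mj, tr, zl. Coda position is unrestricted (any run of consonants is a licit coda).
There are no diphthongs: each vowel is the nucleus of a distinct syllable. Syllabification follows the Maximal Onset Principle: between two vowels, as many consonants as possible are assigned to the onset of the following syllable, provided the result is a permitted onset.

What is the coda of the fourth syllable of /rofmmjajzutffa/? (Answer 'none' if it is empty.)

none

Vowels present: o, a, u, a; each is a nucleus, giving 4 syllables.
σ1/σ2 boundary: /fmmj/ splits as /fm/ + /mj/ (/mj/ is the longest suffix that is a licit onset).
σ2/σ3 boundary: cluster /jz/ — the longest permitted-onset suffix is /z/; onset = /z/, preceding coda = /j/.
σ3/σ4 boundary: /tff/ — longest licit onset from the right is /f/, leaving /tf/ as coda.
So the parse is rofm.mjaj.zutf.fa.
Syllable 4 is /fa/: onset /f/, nucleus /a/, coda ∅.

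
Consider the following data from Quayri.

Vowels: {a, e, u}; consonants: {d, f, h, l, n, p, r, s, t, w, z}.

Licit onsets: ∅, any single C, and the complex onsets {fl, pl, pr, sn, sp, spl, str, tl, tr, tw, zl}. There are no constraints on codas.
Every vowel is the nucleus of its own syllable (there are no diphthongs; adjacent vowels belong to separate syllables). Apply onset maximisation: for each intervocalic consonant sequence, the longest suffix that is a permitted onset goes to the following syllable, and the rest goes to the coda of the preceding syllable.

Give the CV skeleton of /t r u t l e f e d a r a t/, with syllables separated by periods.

CCV.CCV.CV.CV.CVC

Vowels present: u, e, e, a, a; each is a nucleus, giving 5 syllables.
Between /u/ (V1) and /e/ (V2): /tl/ is a licit onset in full, so it all attaches to the next syllable.
Between /e/ (V2) and /e/ (V3): just /f/ — single C goes to the following onset.
Between /e/ (V3) and /a/ (V4): just /d/ — single C goes to the following onset.
Between /a/ (V4) and /a/ (V5): /r/ → onset of the next syllable (single consonants are always licit onsets).
Result: tru.tle.fe.da.rat.
Mapping each syllable to C/V: /tru/ → CCV, /tle/ → CCV, /fe/ → CV, /da/ → CV, /rat/ → CVC.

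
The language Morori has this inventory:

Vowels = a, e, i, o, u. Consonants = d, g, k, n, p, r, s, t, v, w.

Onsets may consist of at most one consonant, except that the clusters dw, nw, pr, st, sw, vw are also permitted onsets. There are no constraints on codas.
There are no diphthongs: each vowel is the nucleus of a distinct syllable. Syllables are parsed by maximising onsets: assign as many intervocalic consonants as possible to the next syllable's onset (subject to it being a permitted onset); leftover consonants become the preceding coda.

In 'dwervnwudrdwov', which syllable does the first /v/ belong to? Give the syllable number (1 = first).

1

The vowels are e, u, o — 3 nuclei, so 3 syllables.
Between /e/ (V1) and /u/ (V2): /rvnw/ — longest licit onset from the right is /nw/, leaving /rv/ as coda.
Between /u/ (V2) and /o/ (V3): cluster /drdw/ — the longest permitted-onset suffix is /dw/; onset = /dw/, preceding coda = /dr/.
Result: dwerv.nwudr.dwov.
The first /v/ is in the coda of syllable 1 (/dwerv/).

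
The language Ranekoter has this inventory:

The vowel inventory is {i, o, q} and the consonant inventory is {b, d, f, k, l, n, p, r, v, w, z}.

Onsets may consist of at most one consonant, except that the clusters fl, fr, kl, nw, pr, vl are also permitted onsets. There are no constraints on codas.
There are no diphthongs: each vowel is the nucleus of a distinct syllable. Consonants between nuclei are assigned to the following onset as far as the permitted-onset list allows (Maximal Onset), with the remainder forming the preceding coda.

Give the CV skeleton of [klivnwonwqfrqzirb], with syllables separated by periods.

CCVC.CCV.CCV.CCV.CVCC

Vowels present: i, o, q, q, i; each is a nucleus, giving 5 syllables.
σ1/σ2 boundary: cluster /vnw/ — the longest permitted-onset suffix is /nw/; onset = /nw/, preceding coda = /v/.
σ2/σ3 boundary: /nw/ is a licit onset in full, so it all attaches to the next syllable.
σ3/σ4 boundary: cluster /fr/ — /fr/ is itself a permitted onset, so the whole cluster goes right; preceding coda = ∅.
σ4/σ5 boundary: /z/ → onset of the next syllable (single consonants are always licit onsets).
Putting it together: kliv.nwo.nwq.frq.zirb.
Mapping each syllable to C/V: /kliv/ → CCVC, /nwo/ → CCV, /nwq/ → CCV, /frq/ → CCV, /zirb/ → CVCC.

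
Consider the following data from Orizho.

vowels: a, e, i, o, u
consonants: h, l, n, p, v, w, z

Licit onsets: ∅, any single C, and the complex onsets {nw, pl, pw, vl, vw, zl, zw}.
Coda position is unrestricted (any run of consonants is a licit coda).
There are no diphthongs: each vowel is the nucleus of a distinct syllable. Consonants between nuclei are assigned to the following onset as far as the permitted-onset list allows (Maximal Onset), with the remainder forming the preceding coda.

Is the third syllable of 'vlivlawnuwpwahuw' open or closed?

closed

The vowels are i, a, u, a, u — 5 nuclei, so 5 syllables.
/i…a/ gap (V1→V2): /vl/ is a licit onset in full, so it all attaches to the next syllable.
/a…u/ gap (V2→V3): /wn/ splits as /w/ + /n/ (/n/ is the longest suffix that is a licit onset).
/u…a/ gap (V3→V4): cluster /wpw/ — the longest permitted-onset suffix is /pw/; onset = /pw/, preceding coda = /w/.
/a…u/ gap (V4→V5): /h/ → onset of the next syllable (single consonants are always licit onsets).
Putting it together: vli.vlaw.nuw.pwa.huw.
Syllable 3 is /nuw/ with coda /w/, so it is closed.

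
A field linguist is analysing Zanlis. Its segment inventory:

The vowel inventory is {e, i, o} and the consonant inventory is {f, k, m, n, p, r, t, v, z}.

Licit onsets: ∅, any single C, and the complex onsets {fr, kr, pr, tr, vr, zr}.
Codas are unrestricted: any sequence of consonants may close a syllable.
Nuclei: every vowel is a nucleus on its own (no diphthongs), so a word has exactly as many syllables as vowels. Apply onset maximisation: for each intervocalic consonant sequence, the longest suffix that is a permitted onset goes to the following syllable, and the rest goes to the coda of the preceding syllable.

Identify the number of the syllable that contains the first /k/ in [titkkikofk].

1

Vowels present: i, i, o; each is a nucleus, giving 3 syllables.
/i…i/ gap (V1→V2): /tkk/ — longest licit onset from the right is /k/, leaving /tk/ as coda.
/i…o/ gap (V2→V3): /k/ → onset of the next syllable (single consonants are always licit onsets).
Result: titk.ki.kofk.
The first /k/ is in the coda of syllable 1 (/titk/).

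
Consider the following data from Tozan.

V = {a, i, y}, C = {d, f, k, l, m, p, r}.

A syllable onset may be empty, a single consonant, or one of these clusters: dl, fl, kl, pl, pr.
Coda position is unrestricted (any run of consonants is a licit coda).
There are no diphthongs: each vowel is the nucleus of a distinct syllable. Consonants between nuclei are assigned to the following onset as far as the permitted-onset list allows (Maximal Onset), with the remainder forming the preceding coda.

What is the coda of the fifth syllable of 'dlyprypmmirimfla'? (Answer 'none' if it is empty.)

Vowels present: y, y, i, i, a; each is a nucleus, giving 5 syllables.
V1 /y/ – V2 /y/: /pr/ is a licit onset in full, so it all attaches to the next syllable.
V2 /y/ – V3 /i/: /pmm/ — longest licit onset from the right is /m/, leaving /pm/ as coda.
V3 /i/ – V4 /i/: /r/ → onset of the next syllable (single consonants are always licit onsets).
V4 /i/ – V5 /a/: /mfl/; trying suffixes from longest down, /fl/ is the first permitted one, so coda /m/ | onset /fl/.
Result: dly.prypm.mi.rim.fla.
Syllable 5 is /fla/: onset /fl/, nucleus /a/, coda ∅.

none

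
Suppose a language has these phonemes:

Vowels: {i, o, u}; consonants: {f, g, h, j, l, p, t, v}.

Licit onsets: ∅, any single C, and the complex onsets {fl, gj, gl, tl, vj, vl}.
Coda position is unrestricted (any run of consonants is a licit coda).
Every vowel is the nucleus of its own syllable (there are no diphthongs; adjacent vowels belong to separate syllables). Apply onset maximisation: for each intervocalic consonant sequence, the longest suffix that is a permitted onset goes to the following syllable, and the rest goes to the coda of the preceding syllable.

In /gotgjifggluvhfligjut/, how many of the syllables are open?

Nuclei (vowels): o, i, u, i, u → 5 syllables.
/o…i/ gap (V1→V2): cluster /tgj/ — the longest permitted-onset suffix is /gj/; onset = /gj/, preceding coda = /t/.
/i…u/ gap (V2→V3): /fggl/ splits as /fg/ + /gl/ (/gl/ is the longest suffix that is a licit onset).
/u…i/ gap (V3→V4): /vhfl/; trying suffixes from longest down, /fl/ is the first permitted one, so coda /vh/ | onset /fl/.
/i…u/ gap (V4→V5): /gj/ is a licit onset in full, so it all attaches to the next syllable.
Result: got.gjifg.gluvh.fli.gjut.
Classifying each syllable: /got/ (closed), /gjifg/ (closed), /gluvh/ (closed), /fli/ (open), /gjut/ (closed).
Open syllables: 1.

1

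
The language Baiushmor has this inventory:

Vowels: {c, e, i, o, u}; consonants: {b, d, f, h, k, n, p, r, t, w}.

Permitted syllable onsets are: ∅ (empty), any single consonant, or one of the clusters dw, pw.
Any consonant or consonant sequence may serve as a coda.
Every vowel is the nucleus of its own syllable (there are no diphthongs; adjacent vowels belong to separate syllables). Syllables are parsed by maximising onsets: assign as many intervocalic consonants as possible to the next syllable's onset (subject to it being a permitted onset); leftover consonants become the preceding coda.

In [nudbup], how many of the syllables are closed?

Vowels present: u, u; each is a nucleus, giving 2 syllables.
Between /u/ (V1) and /u/ (V2): /db/ splits as /d/ + /b/ (/b/ is the longest suffix that is a licit onset).
Syllabification: nud.bup.
Classifying each syllable: /nud/ (closed), /bup/ (closed).
Closed syllables: 2.

2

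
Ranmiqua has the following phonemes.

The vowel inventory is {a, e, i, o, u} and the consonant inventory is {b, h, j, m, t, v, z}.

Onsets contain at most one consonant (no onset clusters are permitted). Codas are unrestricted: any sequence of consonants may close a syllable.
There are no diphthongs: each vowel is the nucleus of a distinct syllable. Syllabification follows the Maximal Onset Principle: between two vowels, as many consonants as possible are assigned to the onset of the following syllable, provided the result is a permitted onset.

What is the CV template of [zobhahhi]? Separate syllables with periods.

CVC.CVC.CV

Nuclei (vowels): o, a, i → 3 syllables.
Between /o/ (V1) and /a/ (V2): cluster /bh/ — the longest permitted-onset suffix is /h/; onset = /h/, preceding coda = /b/.
Between /a/ (V2) and /i/ (V3): cluster /hh/ — the longest permitted-onset suffix is /h/; onset = /h/, preceding coda = /h/.
Putting it together: zob.hah.hi.
Mapping each syllable to C/V: /zob/ → CVC, /hah/ → CVC, /hi/ → CV.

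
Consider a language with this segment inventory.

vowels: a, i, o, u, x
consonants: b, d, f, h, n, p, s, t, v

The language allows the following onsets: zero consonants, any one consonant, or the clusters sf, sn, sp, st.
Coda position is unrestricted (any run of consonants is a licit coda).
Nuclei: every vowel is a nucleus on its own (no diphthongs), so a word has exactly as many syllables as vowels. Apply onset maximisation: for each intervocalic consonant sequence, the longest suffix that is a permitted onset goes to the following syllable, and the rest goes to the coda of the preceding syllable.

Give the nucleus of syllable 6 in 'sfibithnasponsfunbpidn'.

Nuclei (vowels): i, i, a, o, u, i → 6 syllables.
The sixth nucleus (vowel 6 from the left) is /i/.

i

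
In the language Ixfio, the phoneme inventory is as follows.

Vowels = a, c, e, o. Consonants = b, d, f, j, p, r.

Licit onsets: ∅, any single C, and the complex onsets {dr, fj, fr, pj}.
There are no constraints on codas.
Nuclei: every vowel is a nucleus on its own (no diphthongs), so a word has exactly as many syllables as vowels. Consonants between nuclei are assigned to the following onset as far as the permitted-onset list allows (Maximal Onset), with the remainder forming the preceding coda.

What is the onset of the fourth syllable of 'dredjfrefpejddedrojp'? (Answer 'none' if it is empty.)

Nuclei (vowels): e, e, e, e, o → 5 syllables.
V1 /e/ – V2 /e/: /djfr/ splits as /dj/ + /fr/ (/fr/ is the longest suffix that is a licit onset).
V2 /e/ – V3 /e/: /fp/; trying suffixes from longest down, /p/ is the first permitted one, so coda /f/ | onset /p/.
V3 /e/ – V4 /e/: cluster /jdd/ — the longest permitted-onset suffix is /d/; onset = /d/, preceding coda = /jd/.
V4 /e/ – V5 /o/: /dr/ — entire cluster is a permitted onset → onset /dr/, coda ∅.
Result: dredj.fref.pejd.de.drojp.
Syllable 4 is /de/: onset /d/, nucleus /e/, coda ∅.

d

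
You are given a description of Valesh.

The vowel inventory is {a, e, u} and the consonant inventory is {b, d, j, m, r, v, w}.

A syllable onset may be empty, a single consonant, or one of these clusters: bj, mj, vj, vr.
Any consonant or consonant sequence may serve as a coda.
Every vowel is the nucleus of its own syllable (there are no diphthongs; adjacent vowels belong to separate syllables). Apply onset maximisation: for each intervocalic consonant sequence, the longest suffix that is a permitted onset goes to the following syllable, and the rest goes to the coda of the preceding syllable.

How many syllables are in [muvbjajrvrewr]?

3

Nuclei (vowels): u, a, e → 3 syllables.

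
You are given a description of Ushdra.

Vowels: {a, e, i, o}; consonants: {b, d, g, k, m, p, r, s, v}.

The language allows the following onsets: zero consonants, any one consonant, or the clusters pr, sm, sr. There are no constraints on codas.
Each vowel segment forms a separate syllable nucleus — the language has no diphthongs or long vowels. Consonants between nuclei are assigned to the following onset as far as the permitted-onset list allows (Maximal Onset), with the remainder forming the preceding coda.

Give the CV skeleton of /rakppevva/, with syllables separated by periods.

Vowels present: a, e, a; each is a nucleus, giving 3 syllables.
σ1/σ2 boundary: cluster /kpp/ — the longest permitted-onset suffix is /p/; onset = /p/, preceding coda = /kp/.
σ2/σ3 boundary: /vv/ splits as /v/ + /v/ (/v/ is the longest suffix that is a licit onset).
So the parse is rakp.pev.va.
Mapping each syllable to C/V: /rakp/ → CVCC, /pev/ → CVC, /va/ → CV.

CVCC.CVC.CV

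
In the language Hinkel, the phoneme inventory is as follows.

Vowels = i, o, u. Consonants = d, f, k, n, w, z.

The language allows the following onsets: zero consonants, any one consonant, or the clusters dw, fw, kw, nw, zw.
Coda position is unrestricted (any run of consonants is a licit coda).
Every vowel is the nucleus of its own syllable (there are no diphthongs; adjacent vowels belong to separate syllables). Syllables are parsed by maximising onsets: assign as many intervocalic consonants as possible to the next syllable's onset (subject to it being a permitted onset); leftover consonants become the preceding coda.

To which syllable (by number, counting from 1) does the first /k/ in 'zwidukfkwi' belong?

Nuclei (vowels): i, u, i → 3 syllables.
V1 /i/ – V2 /u/: /d/ is a single consonant, so it becomes the next onset.
V2 /u/ – V3 /i/: /kfkw/ — longest licit onset from the right is /kw/, leaving /kf/ as coda.
So the parse is zwi.dukf.kwi.
The first /k/ is in the coda of syllable 2 (/dukf/).

2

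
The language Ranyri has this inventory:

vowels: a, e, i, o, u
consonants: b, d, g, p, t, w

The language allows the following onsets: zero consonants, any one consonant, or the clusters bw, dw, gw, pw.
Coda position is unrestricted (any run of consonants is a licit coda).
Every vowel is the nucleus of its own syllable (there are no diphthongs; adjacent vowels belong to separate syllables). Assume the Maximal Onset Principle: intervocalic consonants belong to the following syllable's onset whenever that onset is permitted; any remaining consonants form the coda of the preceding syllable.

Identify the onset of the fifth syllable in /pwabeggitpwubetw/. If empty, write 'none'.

Vowels present: a, e, i, u, e; each is a nucleus, giving 5 syllables.
Between /a/ (V1) and /e/ (V2): /b/ → onset of the next syllable (single consonants are always licit onsets).
Between /e/ (V2) and /i/ (V3): /gg/ splits as /g/ + /g/ (/g/ is the longest suffix that is a licit onset).
Between /i/ (V3) and /u/ (V4): /tpw/ splits as /t/ + /pw/ (/pw/ is the longest suffix that is a licit onset).
Between /u/ (V4) and /e/ (V5): just /b/ — single C goes to the following onset.
So the parse is pwa.beg.git.pwu.betw.
Syllable 5 is /betw/: onset /b/, nucleus /e/, coda /tw/.

b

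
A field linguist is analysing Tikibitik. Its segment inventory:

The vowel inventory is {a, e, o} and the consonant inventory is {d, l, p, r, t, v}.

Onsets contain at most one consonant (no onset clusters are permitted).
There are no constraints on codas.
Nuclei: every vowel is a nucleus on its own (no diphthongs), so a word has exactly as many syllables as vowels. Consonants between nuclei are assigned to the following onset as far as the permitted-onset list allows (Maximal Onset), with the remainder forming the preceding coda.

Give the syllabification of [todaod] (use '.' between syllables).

The vowels are o, a, o — 3 nuclei, so 3 syllables.
/o…a/ gap (V1→V2): /d/ → onset of the next syllable (single consonants are always licit onsets).
/a…o/ gap (V2→V3): hiatus — the boundary sits between the two vowels.

to.da.od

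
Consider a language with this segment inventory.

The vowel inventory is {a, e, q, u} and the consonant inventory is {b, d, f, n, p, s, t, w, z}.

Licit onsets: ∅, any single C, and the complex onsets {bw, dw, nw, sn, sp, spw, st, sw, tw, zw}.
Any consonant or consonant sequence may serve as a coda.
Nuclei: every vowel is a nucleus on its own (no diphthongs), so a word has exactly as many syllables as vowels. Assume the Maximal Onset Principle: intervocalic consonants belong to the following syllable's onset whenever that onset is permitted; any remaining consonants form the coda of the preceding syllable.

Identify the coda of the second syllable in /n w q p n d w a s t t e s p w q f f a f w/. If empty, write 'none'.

Nuclei (vowels): q, a, e, q, a → 5 syllables.
/q…a/ gap (V1→V2): /pndw/ splits as /pn/ + /dw/ (/dw/ is the longest suffix that is a licit onset).
/a…e/ gap (V2→V3): /stt/ — longest licit onset from the right is /t/, leaving /st/ as coda.
/e…q/ gap (V3→V4): /spw/ — entire cluster is a permitted onset → onset /spw/, coda ∅.
/q…a/ gap (V4→V5): /ff/ — longest licit onset from the right is /f/, leaving /f/ as coda.
Putting it together: nwqpn.dwast.te.spwqf.fafw.
Syllable 2 is /dwast/: onset /dw/, nucleus /a/, coda /st/.

st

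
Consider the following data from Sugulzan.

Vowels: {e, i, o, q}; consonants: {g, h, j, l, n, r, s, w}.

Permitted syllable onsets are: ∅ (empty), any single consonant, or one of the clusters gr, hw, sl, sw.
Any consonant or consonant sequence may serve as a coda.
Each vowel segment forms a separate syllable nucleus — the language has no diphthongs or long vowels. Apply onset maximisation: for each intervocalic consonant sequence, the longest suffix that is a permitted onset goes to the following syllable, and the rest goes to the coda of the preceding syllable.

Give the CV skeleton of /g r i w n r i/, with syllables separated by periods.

CCVCC.CV

The vowels are i, i — 2 nuclei, so 2 syllables.
/i…i/ gap (V1→V2): /wnr/; trying suffixes from longest down, /r/ is the first permitted one, so coda /wn/ | onset /r/.
Putting it together: griwn.ri.
Mapping each syllable to C/V: /griwn/ → CCVCC, /ri/ → CV.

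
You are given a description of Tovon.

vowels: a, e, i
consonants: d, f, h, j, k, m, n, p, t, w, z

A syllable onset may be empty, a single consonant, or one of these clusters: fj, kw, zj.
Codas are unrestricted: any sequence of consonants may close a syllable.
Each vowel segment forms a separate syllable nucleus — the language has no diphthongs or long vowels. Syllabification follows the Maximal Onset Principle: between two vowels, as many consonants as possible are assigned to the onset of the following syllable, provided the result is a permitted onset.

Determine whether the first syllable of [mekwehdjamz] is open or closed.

open

Nuclei (vowels): e, e, a → 3 syllables.
/e…e/ gap (V1→V2): /kw/ is a licit onset in full, so it all attaches to the next syllable.
/e…a/ gap (V2→V3): /hdj/; trying suffixes from longest down, /j/ is the first permitted one, so coda /hd/ | onset /j/.
Putting it together: me.kwehd.jamz.
Syllable 1 is /me/; it ends in its nucleus with no coda, so it is open.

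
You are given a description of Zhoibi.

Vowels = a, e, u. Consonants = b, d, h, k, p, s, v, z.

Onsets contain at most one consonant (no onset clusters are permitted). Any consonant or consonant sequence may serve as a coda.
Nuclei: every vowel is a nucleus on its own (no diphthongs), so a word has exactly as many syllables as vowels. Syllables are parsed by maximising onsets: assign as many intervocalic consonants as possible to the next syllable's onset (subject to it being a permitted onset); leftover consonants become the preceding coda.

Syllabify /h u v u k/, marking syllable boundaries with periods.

The vowels are u, u — 2 nuclei, so 2 syllables.
V1 /u/ – V2 /u/: /v/ → onset of the next syllable (single consonants are always licit onsets).

hu.vuk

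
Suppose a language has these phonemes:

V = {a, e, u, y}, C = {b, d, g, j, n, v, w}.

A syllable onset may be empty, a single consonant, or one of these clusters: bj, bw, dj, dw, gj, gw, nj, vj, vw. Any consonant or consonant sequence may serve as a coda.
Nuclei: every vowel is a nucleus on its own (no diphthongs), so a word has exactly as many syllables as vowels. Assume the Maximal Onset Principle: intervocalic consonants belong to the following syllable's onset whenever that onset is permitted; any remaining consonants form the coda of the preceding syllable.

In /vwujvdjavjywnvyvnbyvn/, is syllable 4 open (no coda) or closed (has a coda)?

The vowels are u, a, y, y, y — 5 nuclei, so 5 syllables.
V1 /u/ – V2 /a/: cluster /jvdj/ — the longest permitted-onset suffix is /dj/; onset = /dj/, preceding coda = /jv/.
V2 /a/ – V3 /y/: /vj/ is a licit onset in full, so it all attaches to the next syllable.
V3 /y/ – V4 /y/: /wnv/ splits as /wn/ + /v/ (/v/ is the longest suffix that is a licit onset).
V4 /y/ – V5 /y/: /vnb/ splits as /vn/ + /b/ (/b/ is the longest suffix that is a licit onset).
Putting it together: vwujv.dja.vjywn.vyvn.byvn.
Syllable 4 is /vyvn/ with coda /vn/, so it is closed.

closed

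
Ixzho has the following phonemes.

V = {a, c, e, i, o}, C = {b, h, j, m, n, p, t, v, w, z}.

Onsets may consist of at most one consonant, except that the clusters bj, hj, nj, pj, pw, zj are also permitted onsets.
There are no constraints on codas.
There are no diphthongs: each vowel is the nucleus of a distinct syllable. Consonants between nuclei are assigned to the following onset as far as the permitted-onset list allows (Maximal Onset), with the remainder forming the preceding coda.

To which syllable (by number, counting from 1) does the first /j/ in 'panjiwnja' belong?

Vowels present: a, i, a; each is a nucleus, giving 3 syllables.
V1 /a/ – V2 /i/: /nj/ is a licit onset in full, so it all attaches to the next syllable.
V2 /i/ – V3 /a/: /wnj/ — longest licit onset from the right is /nj/, leaving /w/ as coda.
Result: pa.njiw.nja.
The first /j/ is in the onset of syllable 2 (/njiw/).

2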